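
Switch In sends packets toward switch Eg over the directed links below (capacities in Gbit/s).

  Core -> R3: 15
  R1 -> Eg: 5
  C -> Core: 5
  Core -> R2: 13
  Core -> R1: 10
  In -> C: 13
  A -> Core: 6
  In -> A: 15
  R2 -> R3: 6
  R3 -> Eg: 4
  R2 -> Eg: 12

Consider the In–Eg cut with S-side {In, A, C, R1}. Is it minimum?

Given cut capacity: 6 + 5 + 5 = 16.
Augment In→A→Core→R1→Eg: bottleneck 5, flow now 5.
Augment In→A→Core→R2→Eg: bottleneck 1, flow now 6.
Augment In→C→Core→R2→Eg: bottleneck 5, flow now 11.
No augmenting path remains; maximum flow = 11.
In the residual graph, reachable from In: {In, A, C}.
Min-cut edges: A→Core (6), C→Core (5); capacity 6 + 5 = 11.
Cut capacity 16 exceeds the max flow 11, so it is not minimum.

No — its capacity is 16, but the minimum cut has capacity 11.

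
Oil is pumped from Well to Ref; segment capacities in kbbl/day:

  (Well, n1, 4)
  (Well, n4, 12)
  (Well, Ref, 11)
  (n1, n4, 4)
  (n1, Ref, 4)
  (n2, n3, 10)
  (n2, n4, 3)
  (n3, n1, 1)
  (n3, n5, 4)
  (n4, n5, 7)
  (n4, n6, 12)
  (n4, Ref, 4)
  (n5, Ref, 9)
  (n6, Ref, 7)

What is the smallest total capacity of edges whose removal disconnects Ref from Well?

Augment Well→Ref: bottleneck 11, flow now 11.
Augment Well→n1→Ref: bottleneck 4, flow now 15.
Augment Well→n4→Ref: bottleneck 4, flow now 19.
Augment Well→n4→n5→Ref: bottleneck 7, flow now 26.
Augment Well→n4→n6→Ref: bottleneck 1, flow now 27.
No augmenting path remains; maximum flow = 27.
By max-flow min-cut, the minimum cut capacity equals the max flow.
In the residual graph, reachable from Well: {Well}.
Min-cut edges: Well→n1 (4), Well→n4 (12), Well→Ref (11); capacity 4 + 12 + 11 = 27.

27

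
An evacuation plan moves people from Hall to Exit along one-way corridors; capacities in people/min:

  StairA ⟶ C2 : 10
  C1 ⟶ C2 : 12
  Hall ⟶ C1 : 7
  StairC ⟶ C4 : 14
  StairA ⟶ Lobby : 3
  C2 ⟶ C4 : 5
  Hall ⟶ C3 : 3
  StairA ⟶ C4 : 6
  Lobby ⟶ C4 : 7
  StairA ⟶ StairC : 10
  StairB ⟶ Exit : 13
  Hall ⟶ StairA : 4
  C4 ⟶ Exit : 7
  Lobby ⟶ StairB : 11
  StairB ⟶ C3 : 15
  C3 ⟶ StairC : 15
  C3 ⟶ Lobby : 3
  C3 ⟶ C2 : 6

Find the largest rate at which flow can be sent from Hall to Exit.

12

Augment Hall→StairA→C4→Exit: bottleneck 4, flow now 4.
Augment Hall→C1→C2→C4→Exit: bottleneck 3, flow now 7.
Augment Hall→C3→Lobby→StairB→Exit: bottleneck 3, flow now 10.
Augment Hall→C1→C2→C4→StairA→Lobby→StairB→Exit: bottleneck 2, flow now 12. (uses reverse residual edge)
No augmenting path remains; maximum flow = 12.
In the residual graph, reachable from Hall: {Hall, C1, C2}.
Min-cut edges: Hall→StairA (4), Hall→C3 (3), C2→C4 (5); capacity 4 + 3 + 5 = 12.
This cut is saturated, so no flow can exceed 12.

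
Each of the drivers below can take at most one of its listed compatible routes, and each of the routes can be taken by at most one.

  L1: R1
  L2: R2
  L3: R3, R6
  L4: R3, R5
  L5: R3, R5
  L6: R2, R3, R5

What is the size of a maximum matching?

Unit-capacity flow: source→left, listed edges, right→sink; max matching = max flow.
Augmenting path L1→R1 (+1); matched 1.
Augmenting path L2→R2 (+1); matched 2.
Augmenting path L3→R3 (+1); matched 3.
Augmenting path L4→R5 (+1); matched 4.
Augmenting path L5→R3→L3→R6 (+1); matched 5.
No augmenting path remains; maximum matching = 5.
König certificate: {L1, L3, R2, R3, R5} is a vertex cover of size 5 (every listed pair touches it), so no matching can be larger.

5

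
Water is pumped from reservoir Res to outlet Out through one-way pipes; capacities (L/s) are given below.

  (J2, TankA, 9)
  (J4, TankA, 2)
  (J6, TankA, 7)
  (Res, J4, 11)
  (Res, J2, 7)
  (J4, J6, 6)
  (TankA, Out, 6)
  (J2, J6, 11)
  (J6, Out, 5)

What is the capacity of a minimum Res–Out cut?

11

Augment Res→J2→J6→Out: bottleneck 5, flow now 5.
Augment Res→J2→TankA→Out: bottleneck 2, flow now 7.
Augment Res→J4→TankA→Out: bottleneck 2, flow now 9.
Augment Res→J4→J6→TankA→Out: bottleneck 2, flow now 11.
No augmenting path remains; maximum flow = 11.
By max-flow min-cut, the minimum cut capacity equals the max flow.
In the residual graph, reachable from Res: {Res, J2, J4, J6, TankA}.
Min-cut edges: J6→Out (5), TankA→Out (6); capacity 5 + 6 = 11.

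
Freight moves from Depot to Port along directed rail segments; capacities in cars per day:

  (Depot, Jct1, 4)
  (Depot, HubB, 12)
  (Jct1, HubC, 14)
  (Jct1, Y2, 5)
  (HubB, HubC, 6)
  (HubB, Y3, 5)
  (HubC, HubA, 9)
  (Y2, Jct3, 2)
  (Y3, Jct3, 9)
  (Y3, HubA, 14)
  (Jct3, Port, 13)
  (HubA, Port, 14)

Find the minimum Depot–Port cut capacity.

15

Augment Depot→Jct1→HubC→HubA→Port: bottleneck 4, flow now 4.
Augment Depot→HubB→HubC→HubA→Port: bottleneck 5, flow now 9.
Augment Depot→HubB→Y3→Jct3→Port: bottleneck 5, flow now 14.
Augment Depot→HubB→HubC→Jct1→Y2→Jct3→Port: bottleneck 1, flow now 15. (uses reverse residual edge)
No augmenting path remains; maximum flow = 15.
By max-flow min-cut, the minimum cut capacity equals the max flow.
In the residual graph, reachable from Depot: {Depot, HubB}.
Min-cut edges: Depot→Jct1 (4), HubB→HubC (6), HubB→Y3 (5); capacity 4 + 6 + 5 = 15.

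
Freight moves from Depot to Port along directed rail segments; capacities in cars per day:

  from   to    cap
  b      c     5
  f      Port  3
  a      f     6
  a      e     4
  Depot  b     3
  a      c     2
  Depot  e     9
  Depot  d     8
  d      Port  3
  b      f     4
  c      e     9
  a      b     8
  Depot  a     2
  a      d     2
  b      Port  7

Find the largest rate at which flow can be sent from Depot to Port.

Augment Depot→b→Port: bottleneck 3, flow now 3.
Augment Depot→d→Port: bottleneck 3, flow now 6.
Augment Depot→a→b→Port: bottleneck 2, flow now 8.
No augmenting path remains; maximum flow = 8.
In the residual graph, reachable from Depot: {Depot, d, e}.
Min-cut edges: Depot→a (2), Depot→b (3), d→Port (3); capacity 2 + 3 + 3 = 8.
This cut is saturated, so no flow can exceed 8.

8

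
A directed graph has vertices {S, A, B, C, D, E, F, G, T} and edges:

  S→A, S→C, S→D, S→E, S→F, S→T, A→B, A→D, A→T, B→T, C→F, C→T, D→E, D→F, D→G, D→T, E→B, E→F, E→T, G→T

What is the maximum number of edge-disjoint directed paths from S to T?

Assign every edge capacity 1; by Menger, the answer equals the max flow.
Path S→T (+1); total 1.
Path S→A→T (+1); total 2.
Path S→C→T (+1); total 3.
Path S→D→T (+1); total 4.
Path S→E→T (+1); total 5.
No residual S→T path; max flow = 5.
Certifying cut of size 5: {S→A, S→C, S→D, S→E, S→T}.

5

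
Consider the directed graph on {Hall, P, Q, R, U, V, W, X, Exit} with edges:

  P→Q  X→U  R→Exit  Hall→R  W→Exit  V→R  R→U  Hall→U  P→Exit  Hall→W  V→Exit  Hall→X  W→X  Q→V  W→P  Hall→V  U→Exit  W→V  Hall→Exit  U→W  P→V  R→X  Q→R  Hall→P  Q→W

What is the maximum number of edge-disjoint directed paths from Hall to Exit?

6

Assign every edge capacity 1; by Menger, the answer equals the max flow.
Path Hall→Exit (+1); total 1.
Path Hall→P→Exit (+1); total 2.
Path Hall→R→Exit (+1); total 3.
Path Hall→U→Exit (+1); total 4.
Path Hall→V→Exit (+1); total 5.
Path Hall→W→Exit (+1); total 6.
No residual Hall→Exit path; max flow = 6.
Certifying cut of size 6: {Hall→Exit, P→Exit, R→Exit, U→Exit, V→Exit, W→Exit}.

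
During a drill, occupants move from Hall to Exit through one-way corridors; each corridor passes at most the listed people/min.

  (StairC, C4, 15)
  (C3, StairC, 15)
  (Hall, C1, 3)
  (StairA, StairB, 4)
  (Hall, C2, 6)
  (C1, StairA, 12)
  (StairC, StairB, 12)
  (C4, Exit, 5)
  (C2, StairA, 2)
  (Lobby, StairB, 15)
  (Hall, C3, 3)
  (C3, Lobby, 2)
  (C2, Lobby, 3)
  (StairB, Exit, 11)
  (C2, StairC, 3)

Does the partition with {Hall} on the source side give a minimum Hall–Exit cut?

Yes — it is a minimum cut (capacity 12).

Given cut capacity: 6 + 3 + 3 = 12.
Augment Hall→C2→StairA→StairB→Exit: bottleneck 2, flow now 2.
Augment Hall→C2→StairC→C4→Exit: bottleneck 3, flow now 5.
Augment Hall→C2→Lobby→StairB→Exit: bottleneck 1, flow now 6.
Augment Hall→C3→StairC→C4→Exit: bottleneck 2, flow now 8.
Augment Hall→C3→StairC→StairB→Exit: bottleneck 1, flow now 9.
Augment Hall→C1→StairA→StairB→Exit: bottleneck 2, flow now 11.
Augment Hall→C1→StairA→C2→Lobby→StairB→Exit: bottleneck 1, flow now 12. (uses reverse residual edge)
No augmenting path remains; maximum flow = 12.
Cut capacity 12 equals the max flow, so it is a minimum cut.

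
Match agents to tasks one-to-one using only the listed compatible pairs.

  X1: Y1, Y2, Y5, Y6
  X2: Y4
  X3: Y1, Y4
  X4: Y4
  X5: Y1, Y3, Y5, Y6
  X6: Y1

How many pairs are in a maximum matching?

4

Unit-capacity flow: source→left, listed edges, right→sink; max matching = max flow.
Augmenting path X1→Y1 (+1); matched 1.
Augmenting path X2→Y4 (+1); matched 2.
Augmenting path X5→Y3 (+1); matched 3.
Augmenting path X3→Y1→X1→Y2 (+1); matched 4.
No augmenting path remains; maximum matching = 4.
König certificate: {X1, X5, Y1, Y4} is a vertex cover of size 4 (every listed pair touches it), so no matching can be larger.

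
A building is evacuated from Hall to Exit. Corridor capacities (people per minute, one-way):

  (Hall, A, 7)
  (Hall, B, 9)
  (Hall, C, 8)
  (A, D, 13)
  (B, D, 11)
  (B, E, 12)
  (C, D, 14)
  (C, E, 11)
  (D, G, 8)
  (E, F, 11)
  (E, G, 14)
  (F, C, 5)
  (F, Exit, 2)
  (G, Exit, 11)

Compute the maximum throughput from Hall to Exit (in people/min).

Augment Hall→A→D→G→Exit: bottleneck 7, flow now 7.
Augment Hall→B→D→G→Exit: bottleneck 1, flow now 8.
Augment Hall→B→E→F→Exit: bottleneck 2, flow now 10.
Augment Hall→B→E→G→Exit: bottleneck 3, flow now 13.
No augmenting path remains; maximum flow = 13.
In the residual graph, reachable from Hall: {Hall, A, B, C, D, E, F, G}.
Min-cut edges: F→Exit (2), G→Exit (11); capacity 2 + 11 = 13.
This cut is saturated, so no flow can exceed 13.

13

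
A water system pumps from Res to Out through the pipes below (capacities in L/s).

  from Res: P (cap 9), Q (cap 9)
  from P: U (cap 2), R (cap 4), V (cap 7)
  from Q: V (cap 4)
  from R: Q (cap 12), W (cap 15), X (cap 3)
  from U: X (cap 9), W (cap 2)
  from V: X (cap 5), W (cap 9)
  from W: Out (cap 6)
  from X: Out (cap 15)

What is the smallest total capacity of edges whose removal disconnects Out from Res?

13

Augment Res→P→R→W→Out: bottleneck 4, flow now 4.
Augment Res→P→U→W→Out: bottleneck 2, flow now 6.
Augment Res→P→V→X→Out: bottleneck 3, flow now 9.
Augment Res→Q→V→X→Out: bottleneck 2, flow now 11.
Augment Res→Q→V→W→R→X→Out: bottleneck 2, flow now 13. (uses reverse residual edge)
No augmenting path remains; maximum flow = 13.
By max-flow min-cut, the minimum cut capacity equals the max flow.
In the residual graph, reachable from Res: {Res, Q}.
Min-cut edges: Res→P (9), Q→V (4); capacity 9 + 4 = 13.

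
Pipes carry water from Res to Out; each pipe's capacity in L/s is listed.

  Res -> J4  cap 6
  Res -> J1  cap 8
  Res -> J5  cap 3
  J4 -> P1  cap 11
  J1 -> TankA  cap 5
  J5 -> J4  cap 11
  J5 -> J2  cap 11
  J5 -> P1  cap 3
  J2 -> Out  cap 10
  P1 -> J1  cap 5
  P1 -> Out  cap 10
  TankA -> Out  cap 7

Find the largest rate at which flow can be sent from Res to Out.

Augment Res→J4→P1→Out: bottleneck 6, flow now 6.
Augment Res→J1→TankA→Out: bottleneck 5, flow now 11.
Augment Res→J5→J2→Out: bottleneck 3, flow now 14.
No augmenting path remains; maximum flow = 14.
In the residual graph, reachable from Res: {Res, J1}.
Min-cut edges: Res→J4 (6), Res→J5 (3), J1→TankA (5); capacity 6 + 3 + 5 = 14.
This cut is saturated, so no flow can exceed 14.

14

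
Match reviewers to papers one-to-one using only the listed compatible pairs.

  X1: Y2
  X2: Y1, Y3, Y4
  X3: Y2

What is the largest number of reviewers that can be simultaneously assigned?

Unit-capacity flow: source→left, listed edges, right→sink; max matching = max flow.
Augmenting path X1→Y2 (+1); matched 1.
Augmenting path X2→Y1 (+1); matched 2.
No augmenting path remains; maximum matching = 2.
König certificate: {X2, Y2} is a vertex cover of size 2 (every listed pair touches it), so no matching can be larger.

2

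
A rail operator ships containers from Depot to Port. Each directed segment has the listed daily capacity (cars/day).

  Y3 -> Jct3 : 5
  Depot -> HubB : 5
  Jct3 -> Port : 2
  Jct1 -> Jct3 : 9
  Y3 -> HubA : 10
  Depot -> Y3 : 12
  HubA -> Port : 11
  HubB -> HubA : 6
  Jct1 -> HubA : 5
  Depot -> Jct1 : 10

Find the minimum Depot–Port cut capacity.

Augment Depot→Y3→HubA→Port: bottleneck 10, flow now 10.
Augment Depot→Y3→Jct3→Port: bottleneck 2, flow now 12.
Augment Depot→Jct1→HubA→Port: bottleneck 1, flow now 13.
No augmenting path remains; maximum flow = 13.
By max-flow min-cut, the minimum cut capacity equals the max flow.
In the residual graph, reachable from Depot: {Depot, Y3, Jct1, HubB, HubA, Jct3}.
Min-cut edges: HubA→Port (11), Jct3→Port (2); capacity 11 + 2 = 13.

13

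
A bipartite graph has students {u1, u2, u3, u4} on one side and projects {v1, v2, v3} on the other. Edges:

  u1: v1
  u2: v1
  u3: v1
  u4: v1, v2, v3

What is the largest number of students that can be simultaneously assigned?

Unit-capacity flow: source→left, listed edges, right→sink; max matching = max flow.
Augmenting path u1→v1 (+1); matched 1.
Augmenting path u4→v2 (+1); matched 2.
No augmenting path remains; maximum matching = 2.
König certificate: {u4, v1} is a vertex cover of size 2 (every listed pair touches it), so no matching can be larger.

2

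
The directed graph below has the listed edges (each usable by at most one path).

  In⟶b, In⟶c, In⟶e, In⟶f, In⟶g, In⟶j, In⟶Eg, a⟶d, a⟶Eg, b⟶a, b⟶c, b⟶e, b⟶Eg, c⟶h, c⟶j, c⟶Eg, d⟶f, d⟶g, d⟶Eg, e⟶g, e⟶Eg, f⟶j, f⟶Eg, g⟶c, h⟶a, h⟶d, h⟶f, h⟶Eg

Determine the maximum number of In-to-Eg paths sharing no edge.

Assign every edge capacity 1; by Menger, the answer equals the max flow.
Path In→Eg (+1); total 1.
Path In→b→Eg (+1); total 2.
Path In→c→Eg (+1); total 3.
Path In→e→Eg (+1); total 4.
Path In→f→Eg (+1); total 5.
Path In→g→c→h→Eg (+1); total 6.
No residual In→Eg path; max flow = 6.
Certifying cut of size 6: {In→Eg, In→b, In→c, In→e, In→f, In→g}.

6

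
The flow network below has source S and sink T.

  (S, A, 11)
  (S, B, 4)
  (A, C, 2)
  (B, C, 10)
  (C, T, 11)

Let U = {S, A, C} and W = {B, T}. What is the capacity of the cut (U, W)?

15

Edges leaving {S, A, C}: S→B (4), C→T (11).
Cut capacity = 4 + 11 = 15.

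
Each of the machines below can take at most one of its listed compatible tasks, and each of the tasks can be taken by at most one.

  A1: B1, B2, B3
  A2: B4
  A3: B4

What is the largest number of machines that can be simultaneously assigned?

Unit-capacity flow: source→left, listed edges, right→sink; max matching = max flow.
Augmenting path A1→B1 (+1); matched 1.
Augmenting path A2→B4 (+1); matched 2.
No augmenting path remains; maximum matching = 2.
König certificate: {A1, B4} is a vertex cover of size 2 (every listed pair touches it), so no matching can be larger.

2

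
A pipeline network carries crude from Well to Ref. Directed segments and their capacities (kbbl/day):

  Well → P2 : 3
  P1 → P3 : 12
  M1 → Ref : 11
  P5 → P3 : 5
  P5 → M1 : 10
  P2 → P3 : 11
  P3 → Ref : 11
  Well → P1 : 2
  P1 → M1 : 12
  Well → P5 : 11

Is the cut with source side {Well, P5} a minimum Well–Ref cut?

No — its capacity is 20, but the minimum cut has capacity 16.

Given cut capacity: 3 + 2 + 10 + 5 = 20.
Augment Well→P2→P3→Ref: bottleneck 3, flow now 3.
Augment Well→P5→M1→Ref: bottleneck 10, flow now 13.
Augment Well→P5→P3→Ref: bottleneck 1, flow now 14.
Augment Well→P1→M1→Ref: bottleneck 1, flow now 15.
Augment Well→P1→P3→Ref: bottleneck 1, flow now 16.
No augmenting path remains; maximum flow = 16.
In the residual graph, reachable from Well: {Well}.
Min-cut edges: Well→P2 (3), Well→P5 (11), Well→P1 (2); capacity 3 + 11 + 2 = 16.
Cut capacity 20 exceeds the max flow 16, so it is not minimum.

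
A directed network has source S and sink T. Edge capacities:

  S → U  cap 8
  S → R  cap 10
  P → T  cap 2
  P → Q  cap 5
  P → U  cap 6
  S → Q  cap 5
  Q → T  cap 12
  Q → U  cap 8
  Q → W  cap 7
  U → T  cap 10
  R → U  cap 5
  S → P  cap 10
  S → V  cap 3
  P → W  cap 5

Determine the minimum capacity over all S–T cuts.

Augment S→P→T: bottleneck 2, flow now 2.
Augment S→Q→T: bottleneck 5, flow now 7.
Augment S→U→T: bottleneck 8, flow now 15.
Augment S→P→Q→T: bottleneck 5, flow now 20.
Augment S→P→U→T: bottleneck 2, flow now 22.
No augmenting path remains; maximum flow = 22.
By max-flow min-cut, the minimum cut capacity equals the max flow.
In the residual graph, reachable from S: {S, P, R, U, V, W}.
Min-cut edges: S→Q (5), P→Q (5), P→T (2), U→T (10); capacity 5 + 5 + 2 + 10 = 22.

22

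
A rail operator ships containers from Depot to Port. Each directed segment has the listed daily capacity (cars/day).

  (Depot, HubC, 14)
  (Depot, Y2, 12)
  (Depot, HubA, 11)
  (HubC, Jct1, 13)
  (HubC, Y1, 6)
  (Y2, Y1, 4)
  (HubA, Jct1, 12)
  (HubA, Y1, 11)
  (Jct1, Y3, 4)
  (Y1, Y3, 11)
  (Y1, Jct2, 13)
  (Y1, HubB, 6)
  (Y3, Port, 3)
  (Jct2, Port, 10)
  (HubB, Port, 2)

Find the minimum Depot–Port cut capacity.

15

Augment Depot→HubC→Jct1→Y3→Port: bottleneck 3, flow now 3.
Augment Depot→HubC→Y1→Jct2→Port: bottleneck 6, flow now 9.
Augment Depot→Y2→Y1→Jct2→Port: bottleneck 4, flow now 13.
Augment Depot→HubA→Y1→HubB→Port: bottleneck 2, flow now 15.
No augmenting path remains; maximum flow = 15.
By max-flow min-cut, the minimum cut capacity equals the max flow.
In the residual graph, reachable from Depot: {Depot, HubC, Y2, HubA, Jct1, Y1, Y3, Jct2, HubB}.
Min-cut edges: Y3→Port (3), Jct2→Port (10), HubB→Port (2); capacity 3 + 10 + 2 = 15.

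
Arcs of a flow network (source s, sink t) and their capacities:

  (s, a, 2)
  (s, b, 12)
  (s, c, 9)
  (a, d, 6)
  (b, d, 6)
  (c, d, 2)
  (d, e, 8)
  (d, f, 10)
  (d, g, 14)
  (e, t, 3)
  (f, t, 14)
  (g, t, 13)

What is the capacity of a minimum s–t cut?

10

Augment s→a→d→e→t: bottleneck 2, flow now 2.
Augment s→b→d→e→t: bottleneck 1, flow now 3.
Augment s→b→d→f→t: bottleneck 5, flow now 8.
Augment s→c→d→f→t: bottleneck 2, flow now 10.
No augmenting path remains; maximum flow = 10.
By max-flow min-cut, the minimum cut capacity equals the max flow.
In the residual graph, reachable from s: {s, b, c}.
Min-cut edges: s→a (2), b→d (6), c→d (2); capacity 2 + 6 + 2 = 10.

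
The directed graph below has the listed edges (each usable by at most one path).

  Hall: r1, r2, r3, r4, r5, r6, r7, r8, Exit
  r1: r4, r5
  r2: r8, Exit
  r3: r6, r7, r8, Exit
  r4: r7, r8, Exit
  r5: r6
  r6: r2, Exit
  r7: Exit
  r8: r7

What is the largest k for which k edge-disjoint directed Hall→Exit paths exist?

6

Assign every edge capacity 1; by Menger, the answer equals the max flow.
Path Hall→Exit (+1); total 1.
Path Hall→r2→Exit (+1); total 2.
Path Hall→r3→Exit (+1); total 3.
Path Hall→r4→Exit (+1); total 4.
Path Hall→r6→Exit (+1); total 5.
Path Hall→r7→Exit (+1); total 6.
No residual Hall→Exit path; max flow = 6.
Certifying cut of size 6: {Hall→Exit, Hall→r3, r2→Exit, r4→Exit, r6→Exit, r7→Exit}.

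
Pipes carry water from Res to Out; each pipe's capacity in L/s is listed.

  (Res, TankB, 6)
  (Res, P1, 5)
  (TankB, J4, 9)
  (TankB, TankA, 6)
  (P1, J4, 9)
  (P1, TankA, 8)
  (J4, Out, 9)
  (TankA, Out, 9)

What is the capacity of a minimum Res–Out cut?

Augment Res→TankB→J4→Out: bottleneck 6, flow now 6.
Augment Res→P1→J4→Out: bottleneck 3, flow now 9.
Augment Res→P1→TankA→Out: bottleneck 2, flow now 11.
No augmenting path remains; maximum flow = 11.
By max-flow min-cut, the minimum cut capacity equals the max flow.
In the residual graph, reachable from Res: {Res}.
Min-cut edges: Res→TankB (6), Res→P1 (5); capacity 6 + 5 = 11.

11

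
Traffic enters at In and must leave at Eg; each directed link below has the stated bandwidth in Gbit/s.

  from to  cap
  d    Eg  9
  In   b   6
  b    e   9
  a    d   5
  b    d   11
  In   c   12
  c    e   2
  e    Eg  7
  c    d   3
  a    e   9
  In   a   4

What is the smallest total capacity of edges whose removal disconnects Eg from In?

Augment In→a→d→Eg: bottleneck 4, flow now 4.
Augment In→b→d→Eg: bottleneck 5, flow now 9.
Augment In→b→e→Eg: bottleneck 1, flow now 10.
Augment In→c→e→Eg: bottleneck 2, flow now 12.
Augment In→c→d→a→e→Eg: bottleneck 3, flow now 15. (uses reverse residual edge)
No augmenting path remains; maximum flow = 15.
By max-flow min-cut, the minimum cut capacity equals the max flow.
In the residual graph, reachable from In: {In, c}.
Min-cut edges: In→a (4), In→b (6), c→d (3), c→e (2); capacity 4 + 6 + 3 + 2 = 15.

15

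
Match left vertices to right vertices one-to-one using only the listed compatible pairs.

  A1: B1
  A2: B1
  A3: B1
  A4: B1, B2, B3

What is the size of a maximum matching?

Unit-capacity flow: source→left, listed edges, right→sink; max matching = max flow.
Augmenting path A1→B1 (+1); matched 1.
Augmenting path A4→B2 (+1); matched 2.
No augmenting path remains; maximum matching = 2.
König certificate: {A4, B1} is a vertex cover of size 2 (every listed pair touches it), so no matching can be larger.

2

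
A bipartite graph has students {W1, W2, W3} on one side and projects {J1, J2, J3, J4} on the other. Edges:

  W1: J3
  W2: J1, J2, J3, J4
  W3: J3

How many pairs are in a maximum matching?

2

Unit-capacity flow: source→left, listed edges, right→sink; max matching = max flow.
Augmenting path W1→J3 (+1); matched 1.
Augmenting path W2→J1 (+1); matched 2.
No augmenting path remains; maximum matching = 2.
König certificate: {W2, J3} is a vertex cover of size 2 (every listed pair touches it), so no matching can be larger.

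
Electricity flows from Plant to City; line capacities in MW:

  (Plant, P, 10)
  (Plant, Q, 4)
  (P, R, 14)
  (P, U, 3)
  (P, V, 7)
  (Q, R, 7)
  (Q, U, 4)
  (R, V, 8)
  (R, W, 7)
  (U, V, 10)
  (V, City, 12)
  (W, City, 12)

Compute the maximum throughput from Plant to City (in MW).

Augment Plant→P→V→City: bottleneck 7, flow now 7.
Augment Plant→P→R→V→City: bottleneck 3, flow now 10.
Augment Plant→Q→R→V→City: bottleneck 2, flow now 12.
Augment Plant→Q→R→W→City: bottleneck 2, flow now 14.
No augmenting path remains; maximum flow = 14.
In the residual graph, reachable from Plant: {Plant}.
Min-cut edges: Plant→P (10), Plant→Q (4); capacity 10 + 4 = 14.
This cut is saturated, so no flow can exceed 14.

14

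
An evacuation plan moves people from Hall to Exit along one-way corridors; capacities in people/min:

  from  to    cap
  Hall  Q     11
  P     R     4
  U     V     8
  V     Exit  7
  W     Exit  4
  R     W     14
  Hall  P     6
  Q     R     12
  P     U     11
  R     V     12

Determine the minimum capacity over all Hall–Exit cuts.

Augment Hall→P→R→V→Exit: bottleneck 4, flow now 4.
Augment Hall→P→U→V→Exit: bottleneck 2, flow now 6.
Augment Hall→Q→R→V→Exit: bottleneck 1, flow now 7.
Augment Hall→Q→R→W→Exit: bottleneck 4, flow now 11.
No augmenting path remains; maximum flow = 11.
By max-flow min-cut, the minimum cut capacity equals the max flow.
In the residual graph, reachable from Hall: {Hall, P, Q, R, U, V, W}.
Min-cut edges: V→Exit (7), W→Exit (4); capacity 7 + 4 = 11.

11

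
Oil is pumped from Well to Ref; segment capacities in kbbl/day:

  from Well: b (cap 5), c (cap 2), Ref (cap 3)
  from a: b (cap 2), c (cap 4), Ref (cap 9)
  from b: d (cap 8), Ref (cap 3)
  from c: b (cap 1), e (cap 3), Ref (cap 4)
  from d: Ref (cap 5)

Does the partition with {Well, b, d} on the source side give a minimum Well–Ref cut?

Given cut capacity: 2 + 3 + 3 + 5 = 13.
Augment Well→Ref: bottleneck 3, flow now 3.
Augment Well→b→Ref: bottleneck 3, flow now 6.
Augment Well→c→Ref: bottleneck 2, flow now 8.
Augment Well→b→d→Ref: bottleneck 2, flow now 10.
No augmenting path remains; maximum flow = 10.
In the residual graph, reachable from Well: {Well}.
Min-cut edges: Well→b (5), Well→c (2), Well→Ref (3); capacity 5 + 2 + 3 = 10.
Cut capacity 13 exceeds the max flow 10, so it is not minimum.

No — its capacity is 13, but the minimum cut has capacity 10.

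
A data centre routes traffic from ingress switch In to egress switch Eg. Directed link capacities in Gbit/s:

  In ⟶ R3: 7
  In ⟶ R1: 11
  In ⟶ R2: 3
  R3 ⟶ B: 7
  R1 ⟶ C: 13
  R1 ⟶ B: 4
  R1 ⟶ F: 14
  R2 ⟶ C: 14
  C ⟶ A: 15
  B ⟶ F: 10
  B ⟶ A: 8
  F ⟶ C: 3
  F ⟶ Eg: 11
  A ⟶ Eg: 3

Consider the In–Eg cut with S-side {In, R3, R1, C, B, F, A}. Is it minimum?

No — its capacity is 17, but the minimum cut has capacity 14.

Given cut capacity: 3 + 11 + 3 = 17.
Augment In→R1→F→Eg: bottleneck 11, flow now 11.
Augment In→R3→B→A→Eg: bottleneck 3, flow now 14.
No augmenting path remains; maximum flow = 14.
In the residual graph, reachable from In: {In, R3, R1, R2, C, B, F, A}.
Min-cut edges: F→Eg (11), A→Eg (3); capacity 11 + 3 = 14.
Cut capacity 17 exceeds the max flow 14, so it is not minimum.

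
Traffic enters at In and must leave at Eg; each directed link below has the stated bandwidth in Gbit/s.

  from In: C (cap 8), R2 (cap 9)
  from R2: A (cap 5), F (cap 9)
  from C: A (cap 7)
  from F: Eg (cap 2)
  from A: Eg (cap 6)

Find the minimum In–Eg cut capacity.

8

Augment In→R2→F→Eg: bottleneck 2, flow now 2.
Augment In→R2→A→Eg: bottleneck 5, flow now 7.
Augment In→C→A→Eg: bottleneck 1, flow now 8.
No augmenting path remains; maximum flow = 8.
By max-flow min-cut, the minimum cut capacity equals the max flow.
In the residual graph, reachable from In: {In, R2, C, F, A}.
Min-cut edges: F→Eg (2), A→Eg (6); capacity 2 + 6 = 8.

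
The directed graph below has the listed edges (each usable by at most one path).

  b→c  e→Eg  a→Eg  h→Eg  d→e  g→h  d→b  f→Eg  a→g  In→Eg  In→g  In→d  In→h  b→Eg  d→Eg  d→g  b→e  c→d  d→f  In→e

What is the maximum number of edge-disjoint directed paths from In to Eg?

Assign every edge capacity 1; by Menger, the answer equals the max flow.
Path In→Eg (+1); total 1.
Path In→d→Eg (+1); total 2.
Path In→e→Eg (+1); total 3.
Path In→h→Eg (+1); total 4.
No residual In→Eg path; max flow = 4.
Certifying cut of size 4: {In→Eg, In→d, In→e, h→Eg}.

4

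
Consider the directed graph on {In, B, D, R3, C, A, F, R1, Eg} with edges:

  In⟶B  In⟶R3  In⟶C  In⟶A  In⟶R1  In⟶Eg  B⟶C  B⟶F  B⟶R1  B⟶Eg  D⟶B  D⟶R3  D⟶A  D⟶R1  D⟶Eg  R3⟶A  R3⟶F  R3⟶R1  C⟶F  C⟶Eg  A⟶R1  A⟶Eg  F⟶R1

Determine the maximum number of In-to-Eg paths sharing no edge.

4

Assign every edge capacity 1; by Menger, the answer equals the max flow.
Path In→Eg (+1); total 1.
Path In→B→Eg (+1); total 2.
Path In→C→Eg (+1); total 3.
Path In→A→Eg (+1); total 4.
No residual In→Eg path; max flow = 4.
Certifying cut of size 4: {A→Eg, In→B, In→C, In→Eg}.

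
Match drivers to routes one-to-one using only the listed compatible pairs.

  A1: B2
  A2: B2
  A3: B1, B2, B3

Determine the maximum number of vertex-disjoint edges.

2

Unit-capacity flow: source→left, listed edges, right→sink; max matching = max flow.
Augmenting path A1→B2 (+1); matched 1.
Augmenting path A3→B1 (+1); matched 2.
No augmenting path remains; maximum matching = 2.
König certificate: {A3, B2} is a vertex cover of size 2 (every listed pair touches it), so no matching can be larger.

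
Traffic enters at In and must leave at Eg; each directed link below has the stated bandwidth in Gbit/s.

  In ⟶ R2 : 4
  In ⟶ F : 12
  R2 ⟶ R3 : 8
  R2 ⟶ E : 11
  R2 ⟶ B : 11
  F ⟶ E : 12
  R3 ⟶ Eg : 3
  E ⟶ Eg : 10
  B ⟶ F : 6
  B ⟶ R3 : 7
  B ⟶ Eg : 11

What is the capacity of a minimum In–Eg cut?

14

Augment In→R2→R3→Eg: bottleneck 3, flow now 3.
Augment In→R2→E→Eg: bottleneck 1, flow now 4.
Augment In→F→E→Eg: bottleneck 9, flow now 13.
Augment In→F→E→R2→B→Eg: bottleneck 1, flow now 14. (uses reverse residual edge)
No augmenting path remains; maximum flow = 14.
By max-flow min-cut, the minimum cut capacity equals the max flow.
In the residual graph, reachable from In: {In, F, E}.
Min-cut edges: In→R2 (4), E→Eg (10); capacity 4 + 10 = 14.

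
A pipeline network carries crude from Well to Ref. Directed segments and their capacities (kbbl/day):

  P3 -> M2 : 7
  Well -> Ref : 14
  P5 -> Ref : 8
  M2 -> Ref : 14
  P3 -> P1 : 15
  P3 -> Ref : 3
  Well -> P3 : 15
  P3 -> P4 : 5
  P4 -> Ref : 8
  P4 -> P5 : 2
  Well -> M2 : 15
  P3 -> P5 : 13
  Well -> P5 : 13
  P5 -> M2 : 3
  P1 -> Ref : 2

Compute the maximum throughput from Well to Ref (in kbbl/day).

Augment Well→Ref: bottleneck 14, flow now 14.
Augment Well→P3→Ref: bottleneck 3, flow now 17.
Augment Well→P5→Ref: bottleneck 8, flow now 25.
Augment Well→M2→Ref: bottleneck 14, flow now 39.
Augment Well→P3→P4→Ref: bottleneck 5, flow now 44.
Augment Well→P3→P1→Ref: bottleneck 2, flow now 46.
No augmenting path remains; maximum flow = 46.
In the residual graph, reachable from Well: {Well, P3, P1, P5, M2}.
Min-cut edges: Well→Ref (14), P3→P4 (5), P3→Ref (3), P1→Ref (2), P5→Ref (8), M2→Ref (14); capacity 14 + 5 + 3 + 2 + 8 + 14 = 46.
This cut is saturated, so no flow can exceed 46.

46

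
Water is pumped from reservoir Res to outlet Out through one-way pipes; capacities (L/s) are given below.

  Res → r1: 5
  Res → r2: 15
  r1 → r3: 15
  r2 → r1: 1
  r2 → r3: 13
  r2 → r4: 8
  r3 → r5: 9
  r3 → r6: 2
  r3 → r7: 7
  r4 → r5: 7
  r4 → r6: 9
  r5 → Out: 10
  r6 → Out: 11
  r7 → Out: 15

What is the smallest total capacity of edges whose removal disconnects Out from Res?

20

Augment Res→r1→r3→r5→Out: bottleneck 5, flow now 5.
Augment Res→r2→r3→r5→Out: bottleneck 4, flow now 9.
Augment Res→r2→r3→r6→Out: bottleneck 2, flow now 11.
Augment Res→r2→r3→r7→Out: bottleneck 7, flow now 18.
Augment Res→r2→r4→r5→Out: bottleneck 1, flow now 19.
Augment Res→r2→r4→r6→Out: bottleneck 1, flow now 20.
No augmenting path remains; maximum flow = 20.
By max-flow min-cut, the minimum cut capacity equals the max flow.
In the residual graph, reachable from Res: {Res}.
Min-cut edges: Res→r1 (5), Res→r2 (15); capacity 5 + 15 = 20.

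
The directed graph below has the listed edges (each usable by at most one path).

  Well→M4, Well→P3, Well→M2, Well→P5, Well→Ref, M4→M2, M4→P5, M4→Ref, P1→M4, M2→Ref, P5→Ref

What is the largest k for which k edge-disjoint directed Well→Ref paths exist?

4

Assign every edge capacity 1; by Menger, the answer equals the max flow.
Path Well→Ref (+1); total 1.
Path Well→M4→Ref (+1); total 2.
Path Well→M2→Ref (+1); total 3.
Path Well→P5→Ref (+1); total 4.
No residual Well→Ref path; max flow = 4.
Certifying cut of size 4: {Well→M2, Well→M4, Well→P5, Well→Ref}.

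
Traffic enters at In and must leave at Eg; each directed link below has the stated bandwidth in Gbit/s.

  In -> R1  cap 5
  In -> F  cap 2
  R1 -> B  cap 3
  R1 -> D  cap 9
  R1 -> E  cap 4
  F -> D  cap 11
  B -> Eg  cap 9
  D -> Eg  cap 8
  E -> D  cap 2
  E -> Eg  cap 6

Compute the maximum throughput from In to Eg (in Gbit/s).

7

Augment In→R1→B→Eg: bottleneck 3, flow now 3.
Augment In→R1→D→Eg: bottleneck 2, flow now 5.
Augment In→F→D→Eg: bottleneck 2, flow now 7.
No augmenting path remains; maximum flow = 7.
In the residual graph, reachable from In: {In}.
Min-cut edges: In→R1 (5), In→F (2); capacity 5 + 2 = 7.
This cut is saturated, so no flow can exceed 7.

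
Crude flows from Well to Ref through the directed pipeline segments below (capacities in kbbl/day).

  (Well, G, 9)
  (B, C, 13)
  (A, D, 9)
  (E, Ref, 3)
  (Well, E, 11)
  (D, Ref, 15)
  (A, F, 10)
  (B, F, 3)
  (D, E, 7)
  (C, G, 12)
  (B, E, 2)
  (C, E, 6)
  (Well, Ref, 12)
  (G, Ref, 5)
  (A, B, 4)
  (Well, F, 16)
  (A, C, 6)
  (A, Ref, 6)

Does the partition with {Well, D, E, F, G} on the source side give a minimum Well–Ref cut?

Given cut capacity: 12 + 15 + 3 + 5 = 35.
Augment Well→Ref: bottleneck 12, flow now 12.
Augment Well→E→Ref: bottleneck 3, flow now 15.
Augment Well→G→Ref: bottleneck 5, flow now 20.
No augmenting path remains; maximum flow = 20.
In the residual graph, reachable from Well: {Well, E, F, G}.
Min-cut edges: Well→Ref (12), E→Ref (3), G→Ref (5); capacity 12 + 3 + 5 = 20.
Cut capacity 35 exceeds the max flow 20, so it is not minimum.

No — its capacity is 35, but the minimum cut has capacity 20.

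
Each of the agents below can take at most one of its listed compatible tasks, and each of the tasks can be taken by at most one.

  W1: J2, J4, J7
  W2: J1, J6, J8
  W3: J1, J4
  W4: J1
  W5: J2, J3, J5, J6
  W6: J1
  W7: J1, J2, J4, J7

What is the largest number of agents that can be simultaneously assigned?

6

Unit-capacity flow: source→left, listed edges, right→sink; max matching = max flow.
Augmenting path W1→J2 (+1); matched 1.
Augmenting path W2→J1 (+1); matched 2.
Augmenting path W3→J4 (+1); matched 3.
Augmenting path W5→J3 (+1); matched 4.
Augmenting path W7→J7 (+1); matched 5.
Augmenting path W4→J1→W2→J6 (+1); matched 6.
No augmenting path remains; maximum matching = 6.
König certificate: {W1, W2, W3, W5, W7, J1} is a vertex cover of size 6 (every listed pair touches it), so no matching can be larger.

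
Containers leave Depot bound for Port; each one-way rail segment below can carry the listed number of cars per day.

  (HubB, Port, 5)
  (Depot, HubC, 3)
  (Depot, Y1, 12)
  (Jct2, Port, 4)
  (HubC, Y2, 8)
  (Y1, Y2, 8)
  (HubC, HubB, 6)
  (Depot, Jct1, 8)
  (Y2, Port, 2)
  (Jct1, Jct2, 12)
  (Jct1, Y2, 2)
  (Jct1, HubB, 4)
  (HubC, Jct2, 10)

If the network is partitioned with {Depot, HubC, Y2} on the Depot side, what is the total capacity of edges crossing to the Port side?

38

Edges leaving {Depot, HubC, Y2}: Depot→Y1 (12), Depot→Jct1 (8), HubC→HubB (6), HubC→Jct2 (10), Y2→Port (2).
Cut capacity = 12 + 8 + 6 + 10 + 2 = 38.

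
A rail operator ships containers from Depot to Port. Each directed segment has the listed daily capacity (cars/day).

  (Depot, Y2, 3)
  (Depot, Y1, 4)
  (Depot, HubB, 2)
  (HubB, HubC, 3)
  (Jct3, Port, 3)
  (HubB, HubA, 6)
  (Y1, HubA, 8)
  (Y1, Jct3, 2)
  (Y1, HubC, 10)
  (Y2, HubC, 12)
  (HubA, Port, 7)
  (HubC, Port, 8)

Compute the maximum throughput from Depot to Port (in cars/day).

9

Augment Depot→Y1→HubA→Port: bottleneck 4, flow now 4.
Augment Depot→HubB→HubA→Port: bottleneck 2, flow now 6.
Augment Depot→Y2→HubC→Port: bottleneck 3, flow now 9.
No augmenting path remains; maximum flow = 9.
In the residual graph, reachable from Depot: {Depot}.
Min-cut edges: Depot→Y1 (4), Depot→HubB (2), Depot→Y2 (3); capacity 4 + 2 + 3 = 9.
This cut is saturated, so no flow can exceed 9.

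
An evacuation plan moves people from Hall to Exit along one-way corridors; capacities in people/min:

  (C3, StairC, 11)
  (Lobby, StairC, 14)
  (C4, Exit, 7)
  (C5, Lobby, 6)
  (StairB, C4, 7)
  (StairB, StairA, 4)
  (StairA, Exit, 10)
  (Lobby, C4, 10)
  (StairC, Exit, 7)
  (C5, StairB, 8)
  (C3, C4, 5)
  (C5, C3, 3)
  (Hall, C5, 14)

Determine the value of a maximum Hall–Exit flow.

14

Augment Hall→C5→Lobby→StairC→Exit: bottleneck 6, flow now 6.
Augment Hall→C5→C3→StairC→Exit: bottleneck 1, flow now 7.
Augment Hall→C5→C3→C4→Exit: bottleneck 2, flow now 9.
Augment Hall→C5→StairB→StairA→Exit: bottleneck 4, flow now 13.
Augment Hall→C5→StairB→C4→Exit: bottleneck 1, flow now 14.
No augmenting path remains; maximum flow = 14.
In the residual graph, reachable from Hall: {Hall}.
Min-cut edges: Hall→C5 (14); capacity 14 = 14.
This cut is saturated, so no flow can exceed 14.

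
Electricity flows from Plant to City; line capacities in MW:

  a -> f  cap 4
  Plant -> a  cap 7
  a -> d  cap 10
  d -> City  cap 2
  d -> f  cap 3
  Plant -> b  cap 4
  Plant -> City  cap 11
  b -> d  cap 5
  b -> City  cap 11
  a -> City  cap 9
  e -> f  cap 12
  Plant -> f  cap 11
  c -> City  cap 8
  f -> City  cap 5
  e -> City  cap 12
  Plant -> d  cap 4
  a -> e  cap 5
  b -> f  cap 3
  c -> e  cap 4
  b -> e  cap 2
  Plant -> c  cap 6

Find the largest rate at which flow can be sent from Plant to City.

35

Augment Plant→City: bottleneck 11, flow now 11.
Augment Plant→a→City: bottleneck 7, flow now 18.
Augment Plant→b→City: bottleneck 4, flow now 22.
Augment Plant→c→City: bottleneck 6, flow now 28.
Augment Plant→d→City: bottleneck 2, flow now 30.
Augment Plant→f→City: bottleneck 5, flow now 35.
No augmenting path remains; maximum flow = 35.
In the residual graph, reachable from Plant: {Plant, d, f}.
Min-cut edges: Plant→a (7), Plant→b (4), Plant→c (6), Plant→City (11), d→City (2), f→City (5); capacity 7 + 4 + 6 + 11 + 2 + 5 = 35.
This cut is saturated, so no flow can exceed 35.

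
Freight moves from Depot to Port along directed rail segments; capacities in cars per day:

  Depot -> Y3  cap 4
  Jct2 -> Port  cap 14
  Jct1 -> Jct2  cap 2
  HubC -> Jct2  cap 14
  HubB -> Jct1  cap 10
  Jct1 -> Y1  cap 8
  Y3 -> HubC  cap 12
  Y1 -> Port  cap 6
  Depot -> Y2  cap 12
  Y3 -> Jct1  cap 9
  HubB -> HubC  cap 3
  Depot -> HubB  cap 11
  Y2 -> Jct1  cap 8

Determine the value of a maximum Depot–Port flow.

Augment Depot→Y2→Jct1→Jct2→Port: bottleneck 2, flow now 2.
Augment Depot→Y2→Jct1→Y1→Port: bottleneck 6, flow now 8.
Augment Depot→Y3→HubC→Jct2→Port: bottleneck 4, flow now 12.
Augment Depot→HubB→HubC→Jct2→Port: bottleneck 3, flow now 15.
No augmenting path remains; maximum flow = 15.
In the residual graph, reachable from Depot: {Depot, Y2, HubB, Jct1, Y1}.
Min-cut edges: Depot→Y3 (4), HubB→HubC (3), Jct1→Jct2 (2), Y1→Port (6); capacity 4 + 3 + 2 + 6 = 15.
This cut is saturated, so no flow can exceed 15.

15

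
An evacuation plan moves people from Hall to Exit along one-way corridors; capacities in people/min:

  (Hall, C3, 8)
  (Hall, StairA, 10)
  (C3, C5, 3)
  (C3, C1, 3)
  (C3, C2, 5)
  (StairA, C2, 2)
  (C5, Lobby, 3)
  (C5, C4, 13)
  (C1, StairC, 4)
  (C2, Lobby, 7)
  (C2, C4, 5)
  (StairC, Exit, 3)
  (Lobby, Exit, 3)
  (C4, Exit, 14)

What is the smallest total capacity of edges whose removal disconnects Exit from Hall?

Augment Hall→C3→C5→Lobby→Exit: bottleneck 3, flow now 3.
Augment Hall→C3→C1→StairC→Exit: bottleneck 3, flow now 6.
Augment Hall→C3→C2→C4→Exit: bottleneck 2, flow now 8.
Augment Hall→StairA→C2→C4→Exit: bottleneck 2, flow now 10.
No augmenting path remains; maximum flow = 10.
By max-flow min-cut, the minimum cut capacity equals the max flow.
In the residual graph, reachable from Hall: {Hall, StairA}.
Min-cut edges: Hall→C3 (8), StairA→C2 (2); capacity 8 + 2 = 10.

10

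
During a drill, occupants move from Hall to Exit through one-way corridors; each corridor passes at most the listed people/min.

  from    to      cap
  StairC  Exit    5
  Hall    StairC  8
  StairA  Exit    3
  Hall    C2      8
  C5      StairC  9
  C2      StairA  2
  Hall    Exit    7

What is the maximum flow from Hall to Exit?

Augment Hall→Exit: bottleneck 7, flow now 7.
Augment Hall→StairC→Exit: bottleneck 5, flow now 12.
Augment Hall→C2→StairA→Exit: bottleneck 2, flow now 14.
No augmenting path remains; maximum flow = 14.
In the residual graph, reachable from Hall: {Hall, C2, StairC}.
Min-cut edges: Hall→Exit (7), C2→StairA (2), StairC→Exit (5); capacity 7 + 2 + 5 = 14.
This cut is saturated, so no flow can exceed 14.

14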